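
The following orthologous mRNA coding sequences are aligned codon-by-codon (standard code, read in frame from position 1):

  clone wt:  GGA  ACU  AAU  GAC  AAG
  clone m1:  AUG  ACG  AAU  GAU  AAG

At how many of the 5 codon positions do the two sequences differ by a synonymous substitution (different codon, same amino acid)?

2

Codon 1: GGA Gly / AUG Met — nonsynonymous.
Codon 2: ACU Thr / ACG Thr — synonymous.
Codon 3: AAU Asn / AAU Asn — identical.
Codon 4: GAC Asp / GAU Asp — synonymous.
Codon 5: AAG Lys / AAG Lys — identical.
Synonymous differences: 2.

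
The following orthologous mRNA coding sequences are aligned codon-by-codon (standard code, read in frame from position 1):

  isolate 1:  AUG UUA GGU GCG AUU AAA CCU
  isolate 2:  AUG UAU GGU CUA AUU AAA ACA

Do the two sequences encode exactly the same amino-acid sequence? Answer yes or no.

Codon 1: AUG Met / AUG Met — identical.
Codon 2: UUA Leu / UAU Tyr — nonsynonymous.
Codon 3: GGU Gly / GGU Gly — identical.
Codon 4: GCG Ala / CUA Leu — nonsynonymous.
Codon 5: AUU Ile / AUU Ile — identical.
Codon 6: AAA Lys / AAA Lys — identical.
Codon 7: CCU Pro / ACA Thr — nonsynonymous.
Nonsynonymous differences: 3 → different protein.

no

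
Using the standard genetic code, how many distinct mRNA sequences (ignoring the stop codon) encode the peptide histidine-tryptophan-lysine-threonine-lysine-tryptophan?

32

His: 2 codons.
Trp: 1 codon.
Lys: 2 codons.
Thr: 4 codons.
Lys: 2 codons.
Trp: 1 codon.
2 × 1 × 2 × 4 × 2 × 1 = 32.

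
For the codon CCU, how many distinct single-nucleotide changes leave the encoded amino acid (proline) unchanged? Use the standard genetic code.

Position 1: none → 0 synonymous.
Position 2: none → 0 synonymous.
Position 3: CCC, CCA, CCG → 3 synonymous.
Total: 0 + 0 + 3 = 3.

3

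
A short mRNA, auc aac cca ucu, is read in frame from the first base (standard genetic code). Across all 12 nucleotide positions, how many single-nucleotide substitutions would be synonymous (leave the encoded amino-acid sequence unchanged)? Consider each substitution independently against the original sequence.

9

Codon 1 (AUC, Ile): 2 synonymous substitutions.
Codon 2 (AAC, Asn): 1 synonymous substitution.
Codon 3 (CCA, Pro): 3 synonymous substitutions.
Codon 4 (UCU, Ser): 3 synonymous substitutions.
Total: 2 + 1 + 3 + 3 = 9.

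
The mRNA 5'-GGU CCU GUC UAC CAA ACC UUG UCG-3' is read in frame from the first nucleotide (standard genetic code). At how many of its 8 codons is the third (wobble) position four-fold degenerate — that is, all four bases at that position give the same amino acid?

5

Codon 1 GGU (Gly): third position 4-fold.
Codon 2 CCU (Pro): third position 4-fold.
Codon 3 GUC (Val): third position 4-fold.
Codon 4 UAC (Tyr): third position 2-fold.
Codon 5 CAA (Gln): third position 2-fold.
Codon 6 ACC (Thr): third position 4-fold.
Codon 7 UUG (Leu): third position 2-fold.
Codon 8 UCG (Ser): third position 4-fold.
Four-fold degenerate third positions: 5.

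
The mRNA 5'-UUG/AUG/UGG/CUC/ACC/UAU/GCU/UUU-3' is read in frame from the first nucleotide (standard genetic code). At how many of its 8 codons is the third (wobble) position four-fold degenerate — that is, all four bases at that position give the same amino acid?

3

Codon 1 UUG (Leu): third position 2-fold.
Codon 2 AUG (Met): third position 1-fold.
Codon 3 UGG (Trp): third position 1-fold.
Codon 4 CUC (Leu): third position 4-fold.
Codon 5 ACC (Thr): third position 4-fold.
Codon 6 UAU (Tyr): third position 2-fold.
Codon 7 GCU (Ala): third position 4-fold.
Codon 8 UUU (Phe): third position 2-fold.
Four-fold degenerate third positions: 3.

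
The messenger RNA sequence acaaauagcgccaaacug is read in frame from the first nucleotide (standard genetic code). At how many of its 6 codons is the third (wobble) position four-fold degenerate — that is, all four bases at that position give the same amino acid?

3

Codon 1 ACA (Thr): third position 4-fold.
Codon 2 AAU (Asn): third position 2-fold.
Codon 3 AGC (Ser): third position 2-fold.
Codon 4 GCC (Ala): third position 4-fold.
Codon 5 AAA (Lys): third position 2-fold.
Codon 6 CUG (Leu): third position 4-fold.
Four-fold degenerate third positions: 3.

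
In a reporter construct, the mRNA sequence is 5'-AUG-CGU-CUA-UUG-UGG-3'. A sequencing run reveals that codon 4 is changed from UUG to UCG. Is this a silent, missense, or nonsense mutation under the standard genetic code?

Position 11 falls in codon 4: UUG → Leu.
After the substitution the codon is UCG → Ser.
Leu ≠ Ser, so this is a missense mutation.

missense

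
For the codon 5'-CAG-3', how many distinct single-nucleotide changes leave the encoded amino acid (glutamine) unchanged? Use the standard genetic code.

Position 1: none → 0 synonymous.
Position 2: none → 0 synonymous.
Position 3: CAA → 1 synonymous.
Total: 0 + 0 + 1 = 1.

1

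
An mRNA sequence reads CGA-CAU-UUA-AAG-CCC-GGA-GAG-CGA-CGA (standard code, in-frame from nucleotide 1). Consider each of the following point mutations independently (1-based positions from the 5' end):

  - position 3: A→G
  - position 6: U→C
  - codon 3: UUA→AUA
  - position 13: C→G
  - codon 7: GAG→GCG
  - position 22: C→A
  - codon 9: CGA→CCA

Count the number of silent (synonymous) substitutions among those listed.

Codon 1: CGA (Arg) → CGG (Arg) — synonymous.
Codon 2: CAU (His) → CAC (His) — synonymous.
Codon 3: UUA (Leu) → AUA (Ile) — missense.
Codon 5: CCC (Pro) → GCC (Ala) — missense.
Codon 7: GAG (Glu) → GCG (Ala) — missense.
Codon 8: CGA (Arg) → AGA (Arg) — synonymous.
Codon 9: CGA (Arg) → CCA (Pro) — missense.
Synonymous: 3 of 7.

3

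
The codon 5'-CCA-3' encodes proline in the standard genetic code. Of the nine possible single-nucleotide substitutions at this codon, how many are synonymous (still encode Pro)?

Position 1: none → 0 synonymous.
Position 2: none → 0 synonymous.
Position 3: CCU, CCC, CCG → 3 synonymous.
Total: 0 + 0 + 3 = 3.

3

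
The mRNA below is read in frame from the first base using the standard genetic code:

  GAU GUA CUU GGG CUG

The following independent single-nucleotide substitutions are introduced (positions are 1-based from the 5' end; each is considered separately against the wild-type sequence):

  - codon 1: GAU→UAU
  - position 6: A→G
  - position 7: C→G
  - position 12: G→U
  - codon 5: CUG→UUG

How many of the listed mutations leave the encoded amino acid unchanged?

Codon 1: GAU (Asp) → UAU (Tyr) — missense.
Codon 2: GUA (Val) → GUG (Val) — synonymous.
Codon 3: CUU (Leu) → GUU (Val) — missense.
Codon 4: GGG (Gly) → GGU (Gly) — synonymous.
Codon 5: CUG (Leu) → UUG (Leu) — synonymous.
Synonymous: 3 of 5.

3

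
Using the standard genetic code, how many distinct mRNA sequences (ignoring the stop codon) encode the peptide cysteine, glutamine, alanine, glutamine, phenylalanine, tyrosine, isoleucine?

Cys: 2 codons.
Gln: 2 codons.
Ala: 4 codons.
Gln: 2 codons.
Phe: 2 codons.
Tyr: 2 codons.
Ile: 3 codons.
2 × 2 × 4 × 2 × 2 × 2 × 3 = 384.

384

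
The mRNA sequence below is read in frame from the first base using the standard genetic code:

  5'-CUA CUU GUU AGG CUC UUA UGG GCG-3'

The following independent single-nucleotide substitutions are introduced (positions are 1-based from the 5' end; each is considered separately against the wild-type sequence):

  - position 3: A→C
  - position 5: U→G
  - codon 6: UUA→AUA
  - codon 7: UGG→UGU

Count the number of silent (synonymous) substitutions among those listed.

Codon 1: CUA (Leu) → CUC (Leu) — synonymous.
Codon 2: CUU (Leu) → CGU (Arg) — missense.
Codon 6: UUA (Leu) → AUA (Ile) — missense.
Codon 7: UGG (Trp) → UGU (Cys) — missense.
Synonymous: 1 of 4.

1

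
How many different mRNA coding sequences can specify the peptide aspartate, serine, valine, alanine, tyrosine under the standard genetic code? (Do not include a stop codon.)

384

Asp: 2 codons.
Ser: 6 codons.
Val: 4 codons.
Ala: 4 codons.
Tyr: 2 codons.
2 × 6 × 4 × 4 × 2 = 384.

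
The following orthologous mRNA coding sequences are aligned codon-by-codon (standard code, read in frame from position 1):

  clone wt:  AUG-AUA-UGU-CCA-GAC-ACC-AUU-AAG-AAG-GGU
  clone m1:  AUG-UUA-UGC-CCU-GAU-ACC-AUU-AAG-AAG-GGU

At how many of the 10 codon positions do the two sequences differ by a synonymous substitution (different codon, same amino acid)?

Codon 1: AUG Met / AUG Met — identical.
Codon 2: AUA Ile / UUA Leu — nonsynonymous.
Codon 3: UGU Cys / UGC Cys — synonymous.
Codon 4: CCA Pro / CCU Pro — synonymous.
Codon 5: GAC Asp / GAU Asp — synonymous.
Codon 6: ACC Thr / ACC Thr — identical.
Codon 7: AUU Ile / AUU Ile — identical.
Codon 8: AAG Lys / AAG Lys — identical.
Codon 9: AAG Lys / AAG Lys — identical.
Codon 10: GGU Gly / GGU Gly — identical.
Synonymous differences: 3.

3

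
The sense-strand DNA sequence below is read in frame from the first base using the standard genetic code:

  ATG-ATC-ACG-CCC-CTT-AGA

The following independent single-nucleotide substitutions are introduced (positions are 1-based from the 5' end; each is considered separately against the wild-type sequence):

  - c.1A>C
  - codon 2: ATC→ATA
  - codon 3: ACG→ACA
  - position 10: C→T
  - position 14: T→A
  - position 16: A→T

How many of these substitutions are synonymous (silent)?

Codon 1: ATG (Met) → CTG (Leu) — missense.
Codon 2: ATC (Ile) → ATA (Ile) — synonymous.
Codon 3: ACG (Thr) → ACA (Thr) — synonymous.
Codon 4: CCC (Pro) → TCC (Ser) — missense.
Codon 5: CTT (Leu) → CAT (His) — missense.
Codon 6: AGA (Arg) → TGA (Stop) — nonsense.
Synonymous: 2 of 6.

2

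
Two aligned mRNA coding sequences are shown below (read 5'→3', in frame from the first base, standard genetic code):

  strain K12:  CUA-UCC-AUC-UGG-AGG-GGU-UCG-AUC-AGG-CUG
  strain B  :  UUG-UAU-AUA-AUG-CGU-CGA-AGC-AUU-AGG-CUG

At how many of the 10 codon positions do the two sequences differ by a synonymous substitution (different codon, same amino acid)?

5

Codon 1: CUA Leu / UUG Leu — synonymous.
Codon 2: UCC Ser / UAU Tyr — nonsynonymous.
Codon 3: AUC Ile / AUA Ile — synonymous.
Codon 4: UGG Trp / AUG Met — nonsynonymous.
Codon 5: AGG Arg / CGU Arg — synonymous.
Codon 6: GGU Gly / CGA Arg — nonsynonymous.
Codon 7: UCG Ser / AGC Ser — synonymous.
Codon 8: AUC Ile / AUU Ile — synonymous.
Codon 9: AGG Arg / AGG Arg — identical.
Codon 10: CUG Leu / CUG Leu — identical.
Synonymous differences: 5.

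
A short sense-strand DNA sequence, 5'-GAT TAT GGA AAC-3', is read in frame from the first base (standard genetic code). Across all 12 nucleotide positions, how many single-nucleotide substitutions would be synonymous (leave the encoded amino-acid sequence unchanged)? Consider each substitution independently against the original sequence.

6

Codon 1 (GAT, Asp): 1 synonymous substitution.
Codon 2 (TAT, Tyr): 1 synonymous substitution.
Codon 3 (GGA, Gly): 3 synonymous substitutions.
Codon 4 (AAC, Asn): 1 synonymous substitution.
Total: 1 + 1 + 3 + 1 = 6.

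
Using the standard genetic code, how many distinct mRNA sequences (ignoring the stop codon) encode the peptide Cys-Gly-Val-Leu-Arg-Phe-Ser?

13824

Cys: 2 codons.
Gly: 4 codons.
Val: 4 codons.
Leu: 6 codons.
Arg: 6 codons.
Phe: 2 codons.
Ser: 6 codons.
2 × 4 × 4 × 6 × 6 × 2 × 6 = 13824.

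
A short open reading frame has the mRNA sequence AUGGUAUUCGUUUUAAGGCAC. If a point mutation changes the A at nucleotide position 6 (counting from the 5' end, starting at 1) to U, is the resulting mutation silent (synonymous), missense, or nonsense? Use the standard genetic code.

Position 6 falls in codon 2: GUA → Val.
After the substitution the codon is GUU → Val.
Both encode Val, so the change is synonymous.

silent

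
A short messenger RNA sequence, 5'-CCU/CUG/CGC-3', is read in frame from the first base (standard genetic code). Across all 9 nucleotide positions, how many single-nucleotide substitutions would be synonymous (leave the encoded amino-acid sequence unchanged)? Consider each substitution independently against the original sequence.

10

Codon 1 (CCU, Pro): 3 synonymous substitutions.
Codon 2 (CUG, Leu): 4 synonymous substitutions.
Codon 3 (CGC, Arg): 3 synonymous substitutions.
Total: 3 + 4 + 3 = 10.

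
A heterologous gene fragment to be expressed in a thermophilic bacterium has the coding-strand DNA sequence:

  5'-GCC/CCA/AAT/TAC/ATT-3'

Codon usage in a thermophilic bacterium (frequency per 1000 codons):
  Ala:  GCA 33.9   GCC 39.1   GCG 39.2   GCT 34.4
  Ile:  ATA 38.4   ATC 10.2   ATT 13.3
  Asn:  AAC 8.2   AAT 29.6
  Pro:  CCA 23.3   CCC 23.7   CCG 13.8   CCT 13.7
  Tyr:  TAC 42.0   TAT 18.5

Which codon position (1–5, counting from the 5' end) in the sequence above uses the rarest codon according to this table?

Codon 1 GCC (Ala): 39.1 per 1000.
Codon 2 CCA (Pro): 23.3 per 1000.
Codon 3 AAT (Asn): 29.6 per 1000.
Codon 4 TAC (Tyr): 42.0 per 1000.
Codon 5 ATT (Ile): 13.3 per 1000.
Lowest frequency is 13.3 at codon 5.

5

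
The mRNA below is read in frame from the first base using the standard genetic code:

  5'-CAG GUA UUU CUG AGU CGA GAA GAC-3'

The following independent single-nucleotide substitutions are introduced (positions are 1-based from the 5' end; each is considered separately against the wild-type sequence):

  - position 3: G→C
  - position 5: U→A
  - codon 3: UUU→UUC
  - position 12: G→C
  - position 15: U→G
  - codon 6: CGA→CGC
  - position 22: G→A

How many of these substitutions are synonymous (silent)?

3

Codon 1: CAG (Gln) → CAC (His) — missense.
Codon 2: GUA (Val) → GAA (Glu) — missense.
Codon 3: UUU (Phe) → UUC (Phe) — synonymous.
Codon 4: CUG (Leu) → CUC (Leu) — synonymous.
Codon 5: AGU (Ser) → AGG (Arg) — missense.
Codon 6: CGA (Arg) → CGC (Arg) — synonymous.
Codon 8: GAC (Asp) → AAC (Asn) — missense.
Synonymous: 3 of 7.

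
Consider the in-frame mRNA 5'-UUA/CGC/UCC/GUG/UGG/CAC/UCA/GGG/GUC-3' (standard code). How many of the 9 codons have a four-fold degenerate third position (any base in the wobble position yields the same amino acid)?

Codon 1 UUA (Leu): third position 2-fold.
Codon 2 CGC (Arg): third position 4-fold.
Codon 3 UCC (Ser): third position 4-fold.
Codon 4 GUG (Val): third position 4-fold.
Codon 5 UGG (Trp): third position 1-fold.
Codon 6 CAC (His): third position 2-fold.
Codon 7 UCA (Ser): third position 4-fold.
Codon 8 GGG (Gly): third position 4-fold.
Codon 9 GUC (Val): third position 4-fold.
Four-fold degenerate third positions: 6.

6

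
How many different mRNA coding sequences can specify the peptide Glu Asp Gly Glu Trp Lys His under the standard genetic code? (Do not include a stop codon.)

128

Glu: 2 codons.
Asp: 2 codons.
Gly: 4 codons.
Glu: 2 codons.
Trp: 1 codon.
Lys: 2 codons.
His: 2 codons.
2 × 2 × 4 × 2 × 1 × 2 × 2 = 128.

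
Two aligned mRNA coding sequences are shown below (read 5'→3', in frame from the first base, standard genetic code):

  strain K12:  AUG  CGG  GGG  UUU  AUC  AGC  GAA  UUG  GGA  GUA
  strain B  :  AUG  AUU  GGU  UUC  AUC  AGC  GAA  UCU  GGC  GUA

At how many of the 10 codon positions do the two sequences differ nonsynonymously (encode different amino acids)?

2

Codon 1: AUG Met / AUG Met — identical.
Codon 2: CGG Arg / AUU Ile — nonsynonymous.
Codon 3: GGG Gly / GGU Gly — synonymous.
Codon 4: UUU Phe / UUC Phe — synonymous.
Codon 5: AUC Ile / AUC Ile — identical.
Codon 6: AGC Ser / AGC Ser — identical.
Codon 7: GAA Glu / GAA Glu — identical.
Codon 8: UUG Leu / UCU Ser — nonsynonymous.
Codon 9: GGA Gly / GGC Gly — synonymous.
Codon 10: GUA Val / GUA Val — identical.
Nonsynonymous differences: 2.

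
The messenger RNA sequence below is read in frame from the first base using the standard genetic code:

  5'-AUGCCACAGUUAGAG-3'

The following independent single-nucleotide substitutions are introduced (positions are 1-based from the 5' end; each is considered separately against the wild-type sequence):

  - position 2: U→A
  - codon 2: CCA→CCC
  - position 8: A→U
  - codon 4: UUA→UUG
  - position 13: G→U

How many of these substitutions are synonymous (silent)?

Codon 1: AUG (Met) → AAG (Lys) — missense.
Codon 2: CCA (Pro) → CCC (Pro) — synonymous.
Codon 3: CAG (Gln) → CUG (Leu) — missense.
Codon 4: UUA (Leu) → UUG (Leu) — synonymous.
Codon 5: GAG (Glu) → UAG (Stop) — nonsense.
Synonymous: 2 of 5.

2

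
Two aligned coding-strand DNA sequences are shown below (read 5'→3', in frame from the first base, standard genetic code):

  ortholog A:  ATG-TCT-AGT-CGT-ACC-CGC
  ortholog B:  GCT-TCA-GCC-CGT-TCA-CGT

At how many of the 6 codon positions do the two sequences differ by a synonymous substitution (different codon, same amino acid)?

Codon 1: ATG Met / GCT Ala — nonsynonymous.
Codon 2: TCT Ser / TCA Ser — synonymous.
Codon 3: AGT Ser / GCC Ala — nonsynonymous.
Codon 4: CGT Arg / CGT Arg — identical.
Codon 5: ACC Thr / TCA Ser — nonsynonymous.
Codon 6: CGC Arg / CGT Arg — synonymous.
Synonymous differences: 2.

2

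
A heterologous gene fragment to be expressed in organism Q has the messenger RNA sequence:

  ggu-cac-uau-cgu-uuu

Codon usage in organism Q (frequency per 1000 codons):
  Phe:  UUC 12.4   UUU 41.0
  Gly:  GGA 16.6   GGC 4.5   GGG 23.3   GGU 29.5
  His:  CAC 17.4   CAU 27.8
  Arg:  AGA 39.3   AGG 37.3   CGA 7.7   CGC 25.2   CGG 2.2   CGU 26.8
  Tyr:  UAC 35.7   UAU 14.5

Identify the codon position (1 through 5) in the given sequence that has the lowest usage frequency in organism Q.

Codon 1 GGU (Gly): 29.5 per 1000.
Codon 2 CAC (His): 17.4 per 1000.
Codon 3 UAU (Tyr): 14.5 per 1000.
Codon 4 CGU (Arg): 26.8 per 1000.
Codon 5 UUU (Phe): 41.0 per 1000.
Lowest frequency is 14.5 at codon 3.

3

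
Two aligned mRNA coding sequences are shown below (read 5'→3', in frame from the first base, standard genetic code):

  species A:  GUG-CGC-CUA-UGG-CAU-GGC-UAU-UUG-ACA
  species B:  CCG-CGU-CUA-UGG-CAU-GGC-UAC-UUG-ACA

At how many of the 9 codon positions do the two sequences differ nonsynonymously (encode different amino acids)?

1

Codon 1: GUG Val / CCG Pro — nonsynonymous.
Codon 2: CGC Arg / CGU Arg — synonymous.
Codon 3: CUA Leu / CUA Leu — identical.
Codon 4: UGG Trp / UGG Trp — identical.
Codon 5: CAU His / CAU His — identical.
Codon 6: GGC Gly / GGC Gly — identical.
Codon 7: UAU Tyr / UAC Tyr — synonymous.
Codon 8: UUG Leu / UUG Leu — identical.
Codon 9: ACA Thr / ACA Thr — identical.
Nonsynonymous differences: 1.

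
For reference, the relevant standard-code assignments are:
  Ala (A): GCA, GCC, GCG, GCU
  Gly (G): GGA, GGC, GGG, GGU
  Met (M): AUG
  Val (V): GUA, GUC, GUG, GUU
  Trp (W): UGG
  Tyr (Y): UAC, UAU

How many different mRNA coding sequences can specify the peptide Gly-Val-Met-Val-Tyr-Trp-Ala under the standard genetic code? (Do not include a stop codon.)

Gly: 4 codons.
Val: 4 codons.
Met: 1 codon.
Val: 4 codons.
Tyr: 2 codons.
Trp: 1 codon.
Ala: 4 codons.
4 × 4 × 1 × 4 × 2 × 1 × 4 = 512.

512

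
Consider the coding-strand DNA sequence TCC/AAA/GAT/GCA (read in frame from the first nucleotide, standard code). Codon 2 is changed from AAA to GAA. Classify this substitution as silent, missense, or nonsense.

Position 4 falls in codon 2: AAA → Lys.
After the substitution the codon is GAA → Glu.
Lys ≠ Glu, so this is a missense mutation.

missense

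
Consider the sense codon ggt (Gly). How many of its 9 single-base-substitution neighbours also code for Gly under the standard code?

Position 1: none → 0 synonymous.
Position 2: none → 0 synonymous.
Position 3: GGC, GGA, GGG → 3 synonymous.
Total: 0 + 0 + 3 = 3.

3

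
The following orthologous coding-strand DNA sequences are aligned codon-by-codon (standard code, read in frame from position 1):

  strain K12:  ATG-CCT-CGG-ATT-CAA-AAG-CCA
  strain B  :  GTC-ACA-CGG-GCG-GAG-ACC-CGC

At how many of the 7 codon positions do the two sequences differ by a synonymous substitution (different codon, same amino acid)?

Codon 1: ATG Met / GTC Val — nonsynonymous.
Codon 2: CCT Pro / ACA Thr — nonsynonymous.
Codon 3: CGG Arg / CGG Arg — identical.
Codon 4: ATT Ile / GCG Ala — nonsynonymous.
Codon 5: CAA Gln / GAG Glu — nonsynonymous.
Codon 6: AAG Lys / ACC Thr — nonsynonymous.
Codon 7: CCA Pro / CGC Arg — nonsynonymous.
Synonymous differences: 0.

0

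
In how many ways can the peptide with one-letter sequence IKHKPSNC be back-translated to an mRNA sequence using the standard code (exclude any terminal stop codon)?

Ile: 3 codons.
Lys: 2 codons.
His: 2 codons.
Lys: 2 codons.
Pro: 4 codons.
Ser: 6 codons.
Asn: 2 codons.
Cys: 2 codons.
3 × 2 × 2 × 2 × 4 × 6 × 2 × 2 = 2304.

2304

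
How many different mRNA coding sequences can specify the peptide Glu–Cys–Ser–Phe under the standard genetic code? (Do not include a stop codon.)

Glu: 2 codons.
Cys: 2 codons.
Ser: 6 codons.
Phe: 2 codons.
2 × 2 × 6 × 2 = 48.

48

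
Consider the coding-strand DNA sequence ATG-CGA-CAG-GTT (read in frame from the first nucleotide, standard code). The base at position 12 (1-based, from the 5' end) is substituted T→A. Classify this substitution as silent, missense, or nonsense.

silent

Position 12 falls in codon 4: GTT → Val.
After the substitution the codon is GTA → Val.
Both encode Val, so the change is synonymous.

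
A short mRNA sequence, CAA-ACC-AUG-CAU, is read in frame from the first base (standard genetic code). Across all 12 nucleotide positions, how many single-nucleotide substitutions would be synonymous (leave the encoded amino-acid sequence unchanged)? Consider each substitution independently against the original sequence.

Codon 1 (CAA, Gln): 1 synonymous substitution.
Codon 2 (ACC, Thr): 3 synonymous substitutions.
Codon 3 (AUG, Met): 0 synonymous substitutions.
Codon 4 (CAU, His): 1 synonymous substitution.
Total: 1 + 3 + 0 + 1 = 5.

5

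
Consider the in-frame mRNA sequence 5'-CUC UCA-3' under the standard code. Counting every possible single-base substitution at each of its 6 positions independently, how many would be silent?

Codon 1 (CUC, Leu): 3 synonymous substitutions.
Codon 2 (UCA, Ser): 3 synonymous substitutions.
Total: 3 + 3 = 6.

6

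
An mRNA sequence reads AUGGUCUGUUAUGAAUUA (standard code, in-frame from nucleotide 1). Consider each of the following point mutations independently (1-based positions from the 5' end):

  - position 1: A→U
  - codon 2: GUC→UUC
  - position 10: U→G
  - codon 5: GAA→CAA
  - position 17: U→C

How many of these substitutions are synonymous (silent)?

0

Codon 1: AUG (Met) → UUG (Leu) — missense.
Codon 2: GUC (Val) → UUC (Phe) — missense.
Codon 4: UAU (Tyr) → GAU (Asp) — missense.
Codon 5: GAA (Glu) → CAA (Gln) — missense.
Codon 6: UUA (Leu) → UCA (Ser) — missense.
Synonymous: 0 of 5.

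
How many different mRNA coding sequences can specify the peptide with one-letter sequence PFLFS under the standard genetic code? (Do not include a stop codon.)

Pro: 4 codons.
Phe: 2 codons.
Leu: 6 codons.
Phe: 2 codons.
Ser: 6 codons.
4 × 2 × 6 × 2 × 6 = 576.

576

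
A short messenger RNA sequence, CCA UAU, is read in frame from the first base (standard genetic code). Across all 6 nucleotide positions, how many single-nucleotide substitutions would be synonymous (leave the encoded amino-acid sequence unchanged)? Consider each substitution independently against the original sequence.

Codon 1 (CCA, Pro): 3 synonymous substitutions.
Codon 2 (UAU, Tyr): 1 synonymous substitution.
Total: 3 + 1 = 4.

4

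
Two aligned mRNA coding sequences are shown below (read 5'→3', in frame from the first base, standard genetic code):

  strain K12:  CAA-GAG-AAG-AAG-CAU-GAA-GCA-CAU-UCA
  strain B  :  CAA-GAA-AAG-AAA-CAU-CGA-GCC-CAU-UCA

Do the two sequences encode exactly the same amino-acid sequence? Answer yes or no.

no

Codon 1: CAA Gln / CAA Gln — identical.
Codon 2: GAG Glu / GAA Glu — synonymous.
Codon 3: AAG Lys / AAG Lys — identical.
Codon 4: AAG Lys / AAA Lys — synonymous.
Codon 5: CAU His / CAU His — identical.
Codon 6: GAA Glu / CGA Arg — nonsynonymous.
Codon 7: GCA Ala / GCC Ala — synonymous.
Codon 8: CAU His / CAU His — identical.
Codon 9: UCA Ser / UCA Ser — identical.
Nonsynonymous differences: 1 → different protein.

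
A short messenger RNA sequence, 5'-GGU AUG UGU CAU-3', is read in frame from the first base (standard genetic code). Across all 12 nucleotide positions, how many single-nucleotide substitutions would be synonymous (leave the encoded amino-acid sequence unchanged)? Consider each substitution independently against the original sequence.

5

Codon 1 (GGU, Gly): 3 synonymous substitutions.
Codon 2 (AUG, Met): 0 synonymous substitutions.
Codon 3 (UGU, Cys): 1 synonymous substitution.
Codon 4 (CAU, His): 1 synonymous substitution.
Total: 3 + 0 + 1 + 1 = 5.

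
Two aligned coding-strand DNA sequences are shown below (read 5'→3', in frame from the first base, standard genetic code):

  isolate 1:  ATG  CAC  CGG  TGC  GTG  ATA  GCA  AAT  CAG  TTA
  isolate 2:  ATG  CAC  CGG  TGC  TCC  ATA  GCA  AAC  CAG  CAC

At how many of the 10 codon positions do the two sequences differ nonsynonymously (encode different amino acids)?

Codon 1: ATG Met / ATG Met — identical.
Codon 2: CAC His / CAC His — identical.
Codon 3: CGG Arg / CGG Arg — identical.
Codon 4: TGC Cys / TGC Cys — identical.
Codon 5: GTG Val / TCC Ser — nonsynonymous.
Codon 6: ATA Ile / ATA Ile — identical.
Codon 7: GCA Ala / GCA Ala — identical.
Codon 8: AAT Asn / AAC Asn — synonymous.
Codon 9: CAG Gln / CAG Gln — identical.
Codon 10: TTA Leu / CAC His — nonsynonymous.
Nonsynonymous differences: 2.

2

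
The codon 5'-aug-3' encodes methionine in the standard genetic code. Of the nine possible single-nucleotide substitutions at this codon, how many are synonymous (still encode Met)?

0

Position 1: none → 0 synonymous.
Position 2: none → 0 synonymous.
Position 3: none → 0 synonymous.
Total: 0 + 0 + 0 = 0.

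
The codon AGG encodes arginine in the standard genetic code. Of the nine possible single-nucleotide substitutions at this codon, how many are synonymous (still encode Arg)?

Position 1: CGG → 1 synonymous.
Position 2: none → 0 synonymous.
Position 3: AGA → 1 synonymous.
Total: 1 + 0 + 1 = 2.

2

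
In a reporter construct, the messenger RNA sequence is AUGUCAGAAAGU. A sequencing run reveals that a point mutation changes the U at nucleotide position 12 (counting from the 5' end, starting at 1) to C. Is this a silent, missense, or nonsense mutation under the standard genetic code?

Position 12 falls in codon 4: AGU → Ser.
After the substitution the codon is AGC → Ser.
Both encode Ser, so the change is synonymous.

silent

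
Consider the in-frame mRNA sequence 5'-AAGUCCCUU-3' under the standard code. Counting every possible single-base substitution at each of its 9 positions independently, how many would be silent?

7

Codon 1 (AAG, Lys): 1 synonymous substitution.
Codon 2 (UCC, Ser): 3 synonymous substitutions.
Codon 3 (CUU, Leu): 3 synonymous substitutions.
Total: 1 + 3 + 3 = 7.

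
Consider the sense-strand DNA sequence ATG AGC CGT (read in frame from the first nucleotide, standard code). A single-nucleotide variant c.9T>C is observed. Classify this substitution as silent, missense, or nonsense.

Position 9 falls in codon 3: CGT → Arg.
After the substitution the codon is CGC → Arg.
Both encode Arg, so the change is synonymous.

silent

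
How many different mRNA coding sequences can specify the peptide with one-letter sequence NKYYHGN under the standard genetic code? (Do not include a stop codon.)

Asn: 2 codons.
Lys: 2 codons.
Tyr: 2 codons.
Tyr: 2 codons.
His: 2 codons.
Gly: 4 codons.
Asn: 2 codons.
2 × 2 × 2 × 2 × 2 × 4 × 2 = 256.

256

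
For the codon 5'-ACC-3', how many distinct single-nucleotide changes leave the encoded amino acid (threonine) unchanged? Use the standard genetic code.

Position 1: none → 0 synonymous.
Position 2: none → 0 synonymous.
Position 3: ACU, ACA, ACG → 3 synonymous.
Total: 0 + 0 + 3 = 3.

3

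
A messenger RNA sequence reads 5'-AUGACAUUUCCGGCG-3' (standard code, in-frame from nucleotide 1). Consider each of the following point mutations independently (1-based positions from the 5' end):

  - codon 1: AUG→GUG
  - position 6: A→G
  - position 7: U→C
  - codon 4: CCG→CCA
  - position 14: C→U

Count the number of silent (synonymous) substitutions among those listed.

2

Codon 1: AUG (Met) → GUG (Val) — missense.
Codon 2: ACA (Thr) → ACG (Thr) — synonymous.
Codon 3: UUU (Phe) → CUU (Leu) — missense.
Codon 4: CCG (Pro) → CCA (Pro) — synonymous.
Codon 5: GCG (Ala) → GUG (Val) — missense.
Synonymous: 2 of 5.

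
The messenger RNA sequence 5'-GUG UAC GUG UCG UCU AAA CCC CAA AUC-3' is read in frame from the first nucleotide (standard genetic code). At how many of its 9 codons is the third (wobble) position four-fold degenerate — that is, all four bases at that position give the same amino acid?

5

Codon 1 GUG (Val): third position 4-fold.
Codon 2 UAC (Tyr): third position 2-fold.
Codon 3 GUG (Val): third position 4-fold.
Codon 4 UCG (Ser): third position 4-fold.
Codon 5 UCU (Ser): third position 4-fold.
Codon 6 AAA (Lys): third position 2-fold.
Codon 7 CCC (Pro): third position 4-fold.
Codon 8 CAA (Gln): third position 2-fold.
Codon 9 AUC (Ile): third position 3-fold.
Four-fold degenerate third positions: 5.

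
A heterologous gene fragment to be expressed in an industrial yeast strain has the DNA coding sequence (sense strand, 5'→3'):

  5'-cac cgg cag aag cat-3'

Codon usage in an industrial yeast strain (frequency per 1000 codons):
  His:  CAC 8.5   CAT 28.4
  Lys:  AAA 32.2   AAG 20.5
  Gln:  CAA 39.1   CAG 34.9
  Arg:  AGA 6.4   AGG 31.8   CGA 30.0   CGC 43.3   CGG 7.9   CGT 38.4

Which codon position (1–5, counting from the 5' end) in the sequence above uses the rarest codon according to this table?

Codon 1 CAC (His): 8.5 per 1000.
Codon 2 CGG (Arg): 7.9 per 1000.
Codon 3 CAG (Gln): 34.9 per 1000.
Codon 4 AAG (Lys): 20.5 per 1000.
Codon 5 CAT (His): 28.4 per 1000.
Lowest frequency is 7.9 at codon 2.

2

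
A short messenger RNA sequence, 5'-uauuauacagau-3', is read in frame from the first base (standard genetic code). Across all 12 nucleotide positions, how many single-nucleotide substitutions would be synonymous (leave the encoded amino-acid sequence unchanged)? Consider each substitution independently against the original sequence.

6

Codon 1 (UAU, Tyr): 1 synonymous substitution.
Codon 2 (UAU, Tyr): 1 synonymous substitution.
Codon 3 (ACA, Thr): 3 synonymous substitutions.
Codon 4 (GAU, Asp): 1 synonymous substitution.
Total: 1 + 1 + 3 + 1 = 6.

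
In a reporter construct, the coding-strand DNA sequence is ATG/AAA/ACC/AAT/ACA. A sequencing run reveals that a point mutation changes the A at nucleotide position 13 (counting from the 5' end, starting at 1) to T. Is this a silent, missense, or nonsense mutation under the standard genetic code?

missense

Position 13 falls in codon 5: ACA → Thr.
After the substitution the codon is TCA → Ser.
Thr ≠ Ser, so this is a missense mutation.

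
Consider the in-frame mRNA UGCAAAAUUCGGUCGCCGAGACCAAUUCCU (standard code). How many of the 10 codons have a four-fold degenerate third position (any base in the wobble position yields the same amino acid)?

5

Codon 1 UGC (Cys): third position 2-fold.
Codon 2 AAA (Lys): third position 2-fold.
Codon 3 AUU (Ile): third position 3-fold.
Codon 4 CGG (Arg): third position 4-fold.
Codon 5 UCG (Ser): third position 4-fold.
Codon 6 CCG (Pro): third position 4-fold.
Codon 7 AGA (Arg): third position 2-fold.
Codon 8 CCA (Pro): third position 4-fold.
Codon 9 AUU (Ile): third position 3-fold.
Codon 10 CCU (Pro): third position 4-fold.
Four-fold degenerate third positions: 5.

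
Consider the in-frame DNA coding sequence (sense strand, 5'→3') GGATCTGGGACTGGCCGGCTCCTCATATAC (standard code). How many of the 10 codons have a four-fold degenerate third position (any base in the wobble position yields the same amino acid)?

Codon 1 GGA (Gly): third position 4-fold.
Codon 2 TCT (Ser): third position 4-fold.
Codon 3 GGG (Gly): third position 4-fold.
Codon 4 ACT (Thr): third position 4-fold.
Codon 5 GGC (Gly): third position 4-fold.
Codon 6 CGG (Arg): third position 4-fold.
Codon 7 CTC (Leu): third position 4-fold.
Codon 8 CTC (Leu): third position 4-fold.
Codon 9 ATA (Ile): third position 3-fold.
Codon 10 TAC (Tyr): third position 2-fold.
Four-fold degenerate third positions: 8.

8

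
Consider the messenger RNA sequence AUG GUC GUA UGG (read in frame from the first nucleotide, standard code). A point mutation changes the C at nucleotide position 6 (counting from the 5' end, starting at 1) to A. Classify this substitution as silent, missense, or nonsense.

Position 6 falls in codon 2: GUC → Val.
After the substitution the codon is GUA → Val.
Both encode Val, so the change is synonymous.

silent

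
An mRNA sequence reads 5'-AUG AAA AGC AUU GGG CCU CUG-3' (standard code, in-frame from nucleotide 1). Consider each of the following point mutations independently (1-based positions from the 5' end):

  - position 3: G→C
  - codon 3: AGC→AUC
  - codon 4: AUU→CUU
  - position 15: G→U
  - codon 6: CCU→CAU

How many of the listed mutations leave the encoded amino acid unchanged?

Codon 1: AUG (Met) → AUC (Ile) — missense.
Codon 3: AGC (Ser) → AUC (Ile) — missense.
Codon 4: AUU (Ile) → CUU (Leu) — missense.
Codon 5: GGG (Gly) → GGU (Gly) — synonymous.
Codon 6: CCU (Pro) → CAU (His) — missense.
Synonymous: 1 of 5.

1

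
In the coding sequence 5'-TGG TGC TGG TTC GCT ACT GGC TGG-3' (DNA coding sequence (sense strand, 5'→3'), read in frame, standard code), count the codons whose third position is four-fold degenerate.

3

Codon 1 TGG (Trp): third position 1-fold.
Codon 2 TGC (Cys): third position 2-fold.
Codon 3 TGG (Trp): third position 1-fold.
Codon 4 TTC (Phe): third position 2-fold.
Codon 5 GCT (Ala): third position 4-fold.
Codon 6 ACT (Thr): third position 4-fold.
Codon 7 GGC (Gly): third position 4-fold.
Codon 8 TGG (Trp): third position 1-fold.
Four-fold degenerate third positions: 3.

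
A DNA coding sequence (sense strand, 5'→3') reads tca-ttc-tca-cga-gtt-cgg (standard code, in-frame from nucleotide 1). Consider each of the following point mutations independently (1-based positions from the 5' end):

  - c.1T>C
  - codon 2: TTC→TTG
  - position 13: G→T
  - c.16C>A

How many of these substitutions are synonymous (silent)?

Codon 1: TCA (Ser) → CCA (Pro) — missense.
Codon 2: TTC (Phe) → TTG (Leu) — missense.
Codon 5: GTT (Val) → TTT (Phe) — missense.
Codon 6: CGG (Arg) → AGG (Arg) — synonymous.
Synonymous: 1 of 4.

1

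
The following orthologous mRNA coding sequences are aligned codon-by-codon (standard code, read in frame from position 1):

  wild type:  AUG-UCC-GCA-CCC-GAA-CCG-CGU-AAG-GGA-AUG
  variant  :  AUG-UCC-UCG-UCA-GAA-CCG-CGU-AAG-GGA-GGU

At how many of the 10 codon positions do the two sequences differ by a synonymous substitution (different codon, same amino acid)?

Codon 1: AUG Met / AUG Met — identical.
Codon 2: UCC Ser / UCC Ser — identical.
Codon 3: GCA Ala / UCG Ser — nonsynonymous.
Codon 4: CCC Pro / UCA Ser — nonsynonymous.
Codon 5: GAA Glu / GAA Glu — identical.
Codon 6: CCG Pro / CCG Pro — identical.
Codon 7: CGU Arg / CGU Arg — identical.
Codon 8: AAG Lys / AAG Lys — identical.
Codon 9: GGA Gly / GGA Gly — identical.
Codon 10: AUG Met / GGU Gly — nonsynonymous.
Synonymous differences: 0.

0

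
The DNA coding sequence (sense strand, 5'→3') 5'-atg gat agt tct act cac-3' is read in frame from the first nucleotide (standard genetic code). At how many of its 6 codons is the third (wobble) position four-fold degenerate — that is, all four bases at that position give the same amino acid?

Codon 1 ATG (Met): third position 1-fold.
Codon 2 GAT (Asp): third position 2-fold.
Codon 3 AGT (Ser): third position 2-fold.
Codon 4 TCT (Ser): third position 4-fold.
Codon 5 ACT (Thr): third position 4-fold.
Codon 6 CAC (His): third position 2-fold.
Four-fold degenerate third positions: 2.

2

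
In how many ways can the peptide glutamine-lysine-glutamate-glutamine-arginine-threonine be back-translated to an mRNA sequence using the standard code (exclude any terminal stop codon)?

384

Gln: 2 codons.
Lys: 2 codons.
Glu: 2 codons.
Gln: 2 codons.
Arg: 6 codons.
Thr: 4 codons.
2 × 2 × 2 × 2 × 6 × 4 = 384.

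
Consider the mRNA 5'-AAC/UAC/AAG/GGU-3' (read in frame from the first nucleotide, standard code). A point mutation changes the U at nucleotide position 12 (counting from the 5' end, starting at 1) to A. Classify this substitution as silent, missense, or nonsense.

silent

Position 12 falls in codon 4: GGU → Gly.
After the substitution the codon is GGA → Gly.
Both encode Gly, so the change is synonymous.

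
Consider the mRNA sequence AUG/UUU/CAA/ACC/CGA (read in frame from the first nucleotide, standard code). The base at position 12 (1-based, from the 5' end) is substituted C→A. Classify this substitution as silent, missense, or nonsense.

silent

Position 12 falls in codon 4: ACC → Thr.
After the substitution the codon is ACA → Thr.
Both encode Thr, so the change is synonymous.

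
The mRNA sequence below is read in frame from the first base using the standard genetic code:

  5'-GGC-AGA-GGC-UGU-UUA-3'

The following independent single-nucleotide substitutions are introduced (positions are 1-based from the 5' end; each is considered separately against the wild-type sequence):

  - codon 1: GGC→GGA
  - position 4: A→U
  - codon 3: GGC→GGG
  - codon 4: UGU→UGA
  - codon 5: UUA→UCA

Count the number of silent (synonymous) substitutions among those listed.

2

Codon 1: GGC (Gly) → GGA (Gly) — synonymous.
Codon 2: AGA (Arg) → UGA (Stop) — nonsense.
Codon 3: GGC (Gly) → GGG (Gly) — synonymous.
Codon 4: UGU (Cys) → UGA (Stop) — nonsense.
Codon 5: UUA (Leu) → UCA (Ser) — missense.
Synonymous: 2 of 5.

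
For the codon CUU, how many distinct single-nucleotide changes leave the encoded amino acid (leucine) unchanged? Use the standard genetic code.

Position 1: none → 0 synonymous.
Position 2: none → 0 synonymous.
Position 3: CUC, CUA, CUG → 3 synonymous.
Total: 0 + 0 + 3 = 3.

3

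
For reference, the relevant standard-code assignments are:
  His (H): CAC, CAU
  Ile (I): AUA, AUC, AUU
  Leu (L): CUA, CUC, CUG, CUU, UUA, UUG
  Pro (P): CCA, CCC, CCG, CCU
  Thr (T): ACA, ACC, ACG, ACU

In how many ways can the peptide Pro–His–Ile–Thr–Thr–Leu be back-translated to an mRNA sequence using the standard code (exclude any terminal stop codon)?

2304

Pro: 4 codons.
His: 2 codons.
Ile: 3 codons.
Thr: 4 codons.
Thr: 4 codons.
Leu: 6 codons.
4 × 2 × 3 × 4 × 4 × 6 = 2304.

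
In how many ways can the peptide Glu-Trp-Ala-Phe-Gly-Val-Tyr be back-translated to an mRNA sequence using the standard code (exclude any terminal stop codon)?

Glu: 2 codons.
Trp: 1 codon.
Ala: 4 codons.
Phe: 2 codons.
Gly: 4 codons.
Val: 4 codons.
Tyr: 2 codons.
2 × 1 × 4 × 2 × 4 × 4 × 2 = 512.

512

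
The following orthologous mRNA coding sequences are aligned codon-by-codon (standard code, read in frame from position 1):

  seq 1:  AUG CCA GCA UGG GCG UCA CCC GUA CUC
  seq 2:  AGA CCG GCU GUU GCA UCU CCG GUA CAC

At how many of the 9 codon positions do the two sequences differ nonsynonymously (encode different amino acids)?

Codon 1: AUG Met / AGA Arg — nonsynonymous.
Codon 2: CCA Pro / CCG Pro — synonymous.
Codon 3: GCA Ala / GCU Ala — synonymous.
Codon 4: UGG Trp / GUU Val — nonsynonymous.
Codon 5: GCG Ala / GCA Ala — synonymous.
Codon 6: UCA Ser / UCU Ser — synonymous.
Codon 7: CCC Pro / CCG Pro — synonymous.
Codon 8: GUA Val / GUA Val — identical.
Codon 9: CUC Leu / CAC His — nonsynonymous.
Nonsynonymous differences: 3.

3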